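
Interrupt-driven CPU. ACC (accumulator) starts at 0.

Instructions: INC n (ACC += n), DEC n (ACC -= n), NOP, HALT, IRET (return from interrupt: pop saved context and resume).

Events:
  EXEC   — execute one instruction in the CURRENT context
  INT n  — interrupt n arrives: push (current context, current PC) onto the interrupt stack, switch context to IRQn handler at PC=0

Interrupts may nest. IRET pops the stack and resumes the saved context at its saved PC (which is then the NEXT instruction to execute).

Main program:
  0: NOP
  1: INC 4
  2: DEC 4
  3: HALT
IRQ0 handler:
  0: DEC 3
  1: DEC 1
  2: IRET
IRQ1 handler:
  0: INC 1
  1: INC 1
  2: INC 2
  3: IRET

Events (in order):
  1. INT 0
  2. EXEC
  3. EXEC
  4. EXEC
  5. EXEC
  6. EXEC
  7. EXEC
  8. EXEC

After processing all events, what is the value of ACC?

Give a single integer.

Event 1 (INT 0): INT 0 arrives: push (MAIN, PC=0), enter IRQ0 at PC=0 (depth now 1)
Event 2 (EXEC): [IRQ0] PC=0: DEC 3 -> ACC=-3
Event 3 (EXEC): [IRQ0] PC=1: DEC 1 -> ACC=-4
Event 4 (EXEC): [IRQ0] PC=2: IRET -> resume MAIN at PC=0 (depth now 0)
Event 5 (EXEC): [MAIN] PC=0: NOP
Event 6 (EXEC): [MAIN] PC=1: INC 4 -> ACC=0
Event 7 (EXEC): [MAIN] PC=2: DEC 4 -> ACC=-4
Event 8 (EXEC): [MAIN] PC=3: HALT

Answer: -4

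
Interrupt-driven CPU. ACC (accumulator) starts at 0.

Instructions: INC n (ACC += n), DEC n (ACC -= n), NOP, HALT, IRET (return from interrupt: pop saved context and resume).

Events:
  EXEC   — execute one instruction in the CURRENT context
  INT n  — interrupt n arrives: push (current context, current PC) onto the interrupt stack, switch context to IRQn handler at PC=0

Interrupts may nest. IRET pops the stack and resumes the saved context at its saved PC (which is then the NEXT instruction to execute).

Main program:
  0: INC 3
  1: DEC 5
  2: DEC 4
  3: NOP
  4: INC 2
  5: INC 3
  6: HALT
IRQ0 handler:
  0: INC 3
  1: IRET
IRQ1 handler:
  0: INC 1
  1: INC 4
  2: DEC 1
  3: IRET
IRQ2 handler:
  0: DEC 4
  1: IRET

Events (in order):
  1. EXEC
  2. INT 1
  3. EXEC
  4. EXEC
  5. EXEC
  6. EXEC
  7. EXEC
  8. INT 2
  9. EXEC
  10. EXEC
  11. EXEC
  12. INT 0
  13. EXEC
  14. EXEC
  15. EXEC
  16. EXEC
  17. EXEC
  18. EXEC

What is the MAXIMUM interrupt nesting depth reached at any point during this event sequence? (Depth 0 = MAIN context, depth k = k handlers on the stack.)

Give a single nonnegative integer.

Answer: 1

Derivation:
Event 1 (EXEC): [MAIN] PC=0: INC 3 -> ACC=3 [depth=0]
Event 2 (INT 1): INT 1 arrives: push (MAIN, PC=1), enter IRQ1 at PC=0 (depth now 1) [depth=1]
Event 3 (EXEC): [IRQ1] PC=0: INC 1 -> ACC=4 [depth=1]
Event 4 (EXEC): [IRQ1] PC=1: INC 4 -> ACC=8 [depth=1]
Event 5 (EXEC): [IRQ1] PC=2: DEC 1 -> ACC=7 [depth=1]
Event 6 (EXEC): [IRQ1] PC=3: IRET -> resume MAIN at PC=1 (depth now 0) [depth=0]
Event 7 (EXEC): [MAIN] PC=1: DEC 5 -> ACC=2 [depth=0]
Event 8 (INT 2): INT 2 arrives: push (MAIN, PC=2), enter IRQ2 at PC=0 (depth now 1) [depth=1]
Event 9 (EXEC): [IRQ2] PC=0: DEC 4 -> ACC=-2 [depth=1]
Event 10 (EXEC): [IRQ2] PC=1: IRET -> resume MAIN at PC=2 (depth now 0) [depth=0]
Event 11 (EXEC): [MAIN] PC=2: DEC 4 -> ACC=-6 [depth=0]
Event 12 (INT 0): INT 0 arrives: push (MAIN, PC=3), enter IRQ0 at PC=0 (depth now 1) [depth=1]
Event 13 (EXEC): [IRQ0] PC=0: INC 3 -> ACC=-3 [depth=1]
Event 14 (EXEC): [IRQ0] PC=1: IRET -> resume MAIN at PC=3 (depth now 0) [depth=0]
Event 15 (EXEC): [MAIN] PC=3: NOP [depth=0]
Event 16 (EXEC): [MAIN] PC=4: INC 2 -> ACC=-1 [depth=0]
Event 17 (EXEC): [MAIN] PC=5: INC 3 -> ACC=2 [depth=0]
Event 18 (EXEC): [MAIN] PC=6: HALT [depth=0]
Max depth observed: 1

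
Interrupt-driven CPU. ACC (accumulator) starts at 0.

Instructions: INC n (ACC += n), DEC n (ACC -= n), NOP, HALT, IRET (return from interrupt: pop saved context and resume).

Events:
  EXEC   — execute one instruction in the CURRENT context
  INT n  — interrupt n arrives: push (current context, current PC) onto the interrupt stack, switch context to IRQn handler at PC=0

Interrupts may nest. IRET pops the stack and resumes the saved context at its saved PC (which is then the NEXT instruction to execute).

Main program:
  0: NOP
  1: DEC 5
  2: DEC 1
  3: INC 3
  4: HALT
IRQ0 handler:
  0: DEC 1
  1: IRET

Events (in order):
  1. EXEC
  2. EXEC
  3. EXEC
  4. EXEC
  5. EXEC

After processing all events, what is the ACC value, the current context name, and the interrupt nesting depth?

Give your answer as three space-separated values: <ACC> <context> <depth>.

Event 1 (EXEC): [MAIN] PC=0: NOP
Event 2 (EXEC): [MAIN] PC=1: DEC 5 -> ACC=-5
Event 3 (EXEC): [MAIN] PC=2: DEC 1 -> ACC=-6
Event 4 (EXEC): [MAIN] PC=3: INC 3 -> ACC=-3
Event 5 (EXEC): [MAIN] PC=4: HALT

Answer: -3 MAIN 0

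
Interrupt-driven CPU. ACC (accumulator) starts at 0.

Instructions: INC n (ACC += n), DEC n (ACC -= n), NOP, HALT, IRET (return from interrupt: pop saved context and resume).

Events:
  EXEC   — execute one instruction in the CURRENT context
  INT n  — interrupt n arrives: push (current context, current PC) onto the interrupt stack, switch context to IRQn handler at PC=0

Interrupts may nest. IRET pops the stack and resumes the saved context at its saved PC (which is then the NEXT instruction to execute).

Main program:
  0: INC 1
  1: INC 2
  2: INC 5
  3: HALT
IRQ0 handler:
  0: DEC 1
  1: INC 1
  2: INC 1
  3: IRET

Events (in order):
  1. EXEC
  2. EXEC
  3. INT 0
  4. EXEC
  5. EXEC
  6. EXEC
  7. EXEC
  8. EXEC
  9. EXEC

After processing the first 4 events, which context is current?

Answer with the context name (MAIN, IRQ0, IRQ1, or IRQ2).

Event 1 (EXEC): [MAIN] PC=0: INC 1 -> ACC=1
Event 2 (EXEC): [MAIN] PC=1: INC 2 -> ACC=3
Event 3 (INT 0): INT 0 arrives: push (MAIN, PC=2), enter IRQ0 at PC=0 (depth now 1)
Event 4 (EXEC): [IRQ0] PC=0: DEC 1 -> ACC=2

Answer: IRQ0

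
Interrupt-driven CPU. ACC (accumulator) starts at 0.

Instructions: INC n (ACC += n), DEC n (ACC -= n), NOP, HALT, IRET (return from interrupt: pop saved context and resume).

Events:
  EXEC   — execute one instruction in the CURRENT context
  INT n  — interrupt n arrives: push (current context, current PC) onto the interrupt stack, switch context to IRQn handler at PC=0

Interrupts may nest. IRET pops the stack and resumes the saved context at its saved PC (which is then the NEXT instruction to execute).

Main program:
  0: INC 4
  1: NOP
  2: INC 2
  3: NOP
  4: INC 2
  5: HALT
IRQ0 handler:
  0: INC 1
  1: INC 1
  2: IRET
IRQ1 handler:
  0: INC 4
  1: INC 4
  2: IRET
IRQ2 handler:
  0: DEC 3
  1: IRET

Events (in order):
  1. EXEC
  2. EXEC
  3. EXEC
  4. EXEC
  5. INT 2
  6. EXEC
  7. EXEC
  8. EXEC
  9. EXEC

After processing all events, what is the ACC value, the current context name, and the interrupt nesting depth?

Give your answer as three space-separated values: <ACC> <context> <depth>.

Event 1 (EXEC): [MAIN] PC=0: INC 4 -> ACC=4
Event 2 (EXEC): [MAIN] PC=1: NOP
Event 3 (EXEC): [MAIN] PC=2: INC 2 -> ACC=6
Event 4 (EXEC): [MAIN] PC=3: NOP
Event 5 (INT 2): INT 2 arrives: push (MAIN, PC=4), enter IRQ2 at PC=0 (depth now 1)
Event 6 (EXEC): [IRQ2] PC=0: DEC 3 -> ACC=3
Event 7 (EXEC): [IRQ2] PC=1: IRET -> resume MAIN at PC=4 (depth now 0)
Event 8 (EXEC): [MAIN] PC=4: INC 2 -> ACC=5
Event 9 (EXEC): [MAIN] PC=5: HALT

Answer: 5 MAIN 0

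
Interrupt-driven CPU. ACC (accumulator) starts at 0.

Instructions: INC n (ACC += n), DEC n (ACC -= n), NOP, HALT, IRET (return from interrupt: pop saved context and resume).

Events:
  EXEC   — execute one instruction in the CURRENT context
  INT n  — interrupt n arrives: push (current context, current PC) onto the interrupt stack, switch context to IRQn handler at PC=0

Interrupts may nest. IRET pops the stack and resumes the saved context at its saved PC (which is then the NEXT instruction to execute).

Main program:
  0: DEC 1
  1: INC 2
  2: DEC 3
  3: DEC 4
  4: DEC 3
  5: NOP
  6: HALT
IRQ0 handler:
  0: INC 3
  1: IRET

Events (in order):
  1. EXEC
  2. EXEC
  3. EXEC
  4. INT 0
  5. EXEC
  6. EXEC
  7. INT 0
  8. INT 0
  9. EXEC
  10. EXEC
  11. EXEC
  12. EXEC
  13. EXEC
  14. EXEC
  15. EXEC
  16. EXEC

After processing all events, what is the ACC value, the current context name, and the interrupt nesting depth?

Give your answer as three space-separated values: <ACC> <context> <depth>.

Event 1 (EXEC): [MAIN] PC=0: DEC 1 -> ACC=-1
Event 2 (EXEC): [MAIN] PC=1: INC 2 -> ACC=1
Event 3 (EXEC): [MAIN] PC=2: DEC 3 -> ACC=-2
Event 4 (INT 0): INT 0 arrives: push (MAIN, PC=3), enter IRQ0 at PC=0 (depth now 1)
Event 5 (EXEC): [IRQ0] PC=0: INC 3 -> ACC=1
Event 6 (EXEC): [IRQ0] PC=1: IRET -> resume MAIN at PC=3 (depth now 0)
Event 7 (INT 0): INT 0 arrives: push (MAIN, PC=3), enter IRQ0 at PC=0 (depth now 1)
Event 8 (INT 0): INT 0 arrives: push (IRQ0, PC=0), enter IRQ0 at PC=0 (depth now 2)
Event 9 (EXEC): [IRQ0] PC=0: INC 3 -> ACC=4
Event 10 (EXEC): [IRQ0] PC=1: IRET -> resume IRQ0 at PC=0 (depth now 1)
Event 11 (EXEC): [IRQ0] PC=0: INC 3 -> ACC=7
Event 12 (EXEC): [IRQ0] PC=1: IRET -> resume MAIN at PC=3 (depth now 0)
Event 13 (EXEC): [MAIN] PC=3: DEC 4 -> ACC=3
Event 14 (EXEC): [MAIN] PC=4: DEC 3 -> ACC=0
Event 15 (EXEC): [MAIN] PC=5: NOP
Event 16 (EXEC): [MAIN] PC=6: HALT

Answer: 0 MAIN 0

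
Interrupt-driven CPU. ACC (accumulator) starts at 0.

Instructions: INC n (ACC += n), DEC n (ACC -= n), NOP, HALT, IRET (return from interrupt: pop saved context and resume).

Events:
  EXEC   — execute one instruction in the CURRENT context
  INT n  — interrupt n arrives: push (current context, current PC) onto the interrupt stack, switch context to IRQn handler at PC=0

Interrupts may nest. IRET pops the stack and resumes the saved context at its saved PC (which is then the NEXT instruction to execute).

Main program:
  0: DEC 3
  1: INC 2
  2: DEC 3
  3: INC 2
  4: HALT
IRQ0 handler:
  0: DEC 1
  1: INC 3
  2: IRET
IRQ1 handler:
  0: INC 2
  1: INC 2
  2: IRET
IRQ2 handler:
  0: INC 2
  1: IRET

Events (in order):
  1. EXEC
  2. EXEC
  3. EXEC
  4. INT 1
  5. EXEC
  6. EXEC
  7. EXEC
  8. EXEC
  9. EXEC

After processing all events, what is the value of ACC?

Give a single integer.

Answer: 2

Derivation:
Event 1 (EXEC): [MAIN] PC=0: DEC 3 -> ACC=-3
Event 2 (EXEC): [MAIN] PC=1: INC 2 -> ACC=-1
Event 3 (EXEC): [MAIN] PC=2: DEC 3 -> ACC=-4
Event 4 (INT 1): INT 1 arrives: push (MAIN, PC=3), enter IRQ1 at PC=0 (depth now 1)
Event 5 (EXEC): [IRQ1] PC=0: INC 2 -> ACC=-2
Event 6 (EXEC): [IRQ1] PC=1: INC 2 -> ACC=0
Event 7 (EXEC): [IRQ1] PC=2: IRET -> resume MAIN at PC=3 (depth now 0)
Event 8 (EXEC): [MAIN] PC=3: INC 2 -> ACC=2
Event 9 (EXEC): [MAIN] PC=4: HALT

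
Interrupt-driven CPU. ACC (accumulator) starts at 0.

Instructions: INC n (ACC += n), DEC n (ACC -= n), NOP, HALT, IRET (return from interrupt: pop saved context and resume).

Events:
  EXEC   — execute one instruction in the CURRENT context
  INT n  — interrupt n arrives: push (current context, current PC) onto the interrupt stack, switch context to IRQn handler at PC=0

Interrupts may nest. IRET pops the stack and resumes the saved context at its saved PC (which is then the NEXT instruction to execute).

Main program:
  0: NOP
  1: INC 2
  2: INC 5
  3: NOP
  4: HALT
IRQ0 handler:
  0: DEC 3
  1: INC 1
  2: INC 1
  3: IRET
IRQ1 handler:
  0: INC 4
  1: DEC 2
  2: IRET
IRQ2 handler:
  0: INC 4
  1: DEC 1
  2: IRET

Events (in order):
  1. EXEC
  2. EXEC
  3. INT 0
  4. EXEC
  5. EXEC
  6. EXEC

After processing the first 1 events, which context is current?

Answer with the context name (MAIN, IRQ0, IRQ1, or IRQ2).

Event 1 (EXEC): [MAIN] PC=0: NOP

Answer: MAIN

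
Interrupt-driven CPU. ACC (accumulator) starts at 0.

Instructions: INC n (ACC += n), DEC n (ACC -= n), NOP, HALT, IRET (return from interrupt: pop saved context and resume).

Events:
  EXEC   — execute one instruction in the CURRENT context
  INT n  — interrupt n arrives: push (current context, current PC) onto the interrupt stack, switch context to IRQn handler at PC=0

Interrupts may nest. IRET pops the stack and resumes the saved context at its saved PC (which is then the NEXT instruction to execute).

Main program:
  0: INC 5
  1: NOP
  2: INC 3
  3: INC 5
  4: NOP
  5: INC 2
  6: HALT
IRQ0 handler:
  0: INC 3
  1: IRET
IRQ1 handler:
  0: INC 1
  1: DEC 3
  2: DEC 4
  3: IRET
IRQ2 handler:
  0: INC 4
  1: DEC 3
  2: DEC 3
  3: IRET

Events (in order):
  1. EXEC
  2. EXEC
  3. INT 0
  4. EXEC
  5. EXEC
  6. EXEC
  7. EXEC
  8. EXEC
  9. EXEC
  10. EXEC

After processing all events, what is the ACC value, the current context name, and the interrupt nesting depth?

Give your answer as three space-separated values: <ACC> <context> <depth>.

Answer: 18 MAIN 0

Derivation:
Event 1 (EXEC): [MAIN] PC=0: INC 5 -> ACC=5
Event 2 (EXEC): [MAIN] PC=1: NOP
Event 3 (INT 0): INT 0 arrives: push (MAIN, PC=2), enter IRQ0 at PC=0 (depth now 1)
Event 4 (EXEC): [IRQ0] PC=0: INC 3 -> ACC=8
Event 5 (EXEC): [IRQ0] PC=1: IRET -> resume MAIN at PC=2 (depth now 0)
Event 6 (EXEC): [MAIN] PC=2: INC 3 -> ACC=11
Event 7 (EXEC): [MAIN] PC=3: INC 5 -> ACC=16
Event 8 (EXEC): [MAIN] PC=4: NOP
Event 9 (EXEC): [MAIN] PC=5: INC 2 -> ACC=18
Event 10 (EXEC): [MAIN] PC=6: HALT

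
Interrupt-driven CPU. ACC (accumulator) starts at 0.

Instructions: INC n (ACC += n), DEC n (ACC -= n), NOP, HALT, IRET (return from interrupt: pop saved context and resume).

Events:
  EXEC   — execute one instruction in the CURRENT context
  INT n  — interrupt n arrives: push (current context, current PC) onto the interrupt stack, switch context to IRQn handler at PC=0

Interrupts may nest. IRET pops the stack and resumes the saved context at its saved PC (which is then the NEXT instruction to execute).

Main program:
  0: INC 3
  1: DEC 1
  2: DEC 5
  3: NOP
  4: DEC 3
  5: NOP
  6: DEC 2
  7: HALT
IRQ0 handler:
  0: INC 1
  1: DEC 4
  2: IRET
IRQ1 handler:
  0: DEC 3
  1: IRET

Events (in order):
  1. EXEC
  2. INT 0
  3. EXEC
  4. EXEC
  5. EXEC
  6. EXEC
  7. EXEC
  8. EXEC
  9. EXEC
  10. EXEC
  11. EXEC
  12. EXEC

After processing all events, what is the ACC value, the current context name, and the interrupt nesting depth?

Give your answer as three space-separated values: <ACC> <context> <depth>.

Event 1 (EXEC): [MAIN] PC=0: INC 3 -> ACC=3
Event 2 (INT 0): INT 0 arrives: push (MAIN, PC=1), enter IRQ0 at PC=0 (depth now 1)
Event 3 (EXEC): [IRQ0] PC=0: INC 1 -> ACC=4
Event 4 (EXEC): [IRQ0] PC=1: DEC 4 -> ACC=0
Event 5 (EXEC): [IRQ0] PC=2: IRET -> resume MAIN at PC=1 (depth now 0)
Event 6 (EXEC): [MAIN] PC=1: DEC 1 -> ACC=-1
Event 7 (EXEC): [MAIN] PC=2: DEC 5 -> ACC=-6
Event 8 (EXEC): [MAIN] PC=3: NOP
Event 9 (EXEC): [MAIN] PC=4: DEC 3 -> ACC=-9
Event 10 (EXEC): [MAIN] PC=5: NOP
Event 11 (EXEC): [MAIN] PC=6: DEC 2 -> ACC=-11
Event 12 (EXEC): [MAIN] PC=7: HALT

Answer: -11 MAIN 0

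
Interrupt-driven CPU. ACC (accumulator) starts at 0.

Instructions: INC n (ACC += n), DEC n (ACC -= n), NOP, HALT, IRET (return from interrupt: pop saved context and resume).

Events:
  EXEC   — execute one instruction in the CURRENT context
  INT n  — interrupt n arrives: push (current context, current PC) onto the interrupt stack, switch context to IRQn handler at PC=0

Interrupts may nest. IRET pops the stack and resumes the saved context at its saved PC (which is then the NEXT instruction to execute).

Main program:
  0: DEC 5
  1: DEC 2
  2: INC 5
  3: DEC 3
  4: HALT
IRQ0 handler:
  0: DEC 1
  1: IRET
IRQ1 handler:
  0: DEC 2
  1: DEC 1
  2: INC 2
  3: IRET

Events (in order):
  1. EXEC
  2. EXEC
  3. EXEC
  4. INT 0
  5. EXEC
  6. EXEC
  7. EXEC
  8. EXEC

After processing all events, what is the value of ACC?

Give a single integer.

Event 1 (EXEC): [MAIN] PC=0: DEC 5 -> ACC=-5
Event 2 (EXEC): [MAIN] PC=1: DEC 2 -> ACC=-7
Event 3 (EXEC): [MAIN] PC=2: INC 5 -> ACC=-2
Event 4 (INT 0): INT 0 arrives: push (MAIN, PC=3), enter IRQ0 at PC=0 (depth now 1)
Event 5 (EXEC): [IRQ0] PC=0: DEC 1 -> ACC=-3
Event 6 (EXEC): [IRQ0] PC=1: IRET -> resume MAIN at PC=3 (depth now 0)
Event 7 (EXEC): [MAIN] PC=3: DEC 3 -> ACC=-6
Event 8 (EXEC): [MAIN] PC=4: HALT

Answer: -6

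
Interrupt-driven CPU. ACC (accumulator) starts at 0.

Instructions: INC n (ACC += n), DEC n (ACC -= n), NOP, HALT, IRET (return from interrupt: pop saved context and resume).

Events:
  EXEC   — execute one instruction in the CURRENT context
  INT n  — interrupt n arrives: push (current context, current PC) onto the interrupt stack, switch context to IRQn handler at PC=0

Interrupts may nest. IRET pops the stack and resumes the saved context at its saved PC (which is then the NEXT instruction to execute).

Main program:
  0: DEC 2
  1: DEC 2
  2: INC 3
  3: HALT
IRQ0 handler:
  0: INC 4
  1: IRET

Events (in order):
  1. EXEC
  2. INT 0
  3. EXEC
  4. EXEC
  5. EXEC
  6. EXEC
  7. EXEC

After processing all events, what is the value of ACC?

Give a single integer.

Answer: 3

Derivation:
Event 1 (EXEC): [MAIN] PC=0: DEC 2 -> ACC=-2
Event 2 (INT 0): INT 0 arrives: push (MAIN, PC=1), enter IRQ0 at PC=0 (depth now 1)
Event 3 (EXEC): [IRQ0] PC=0: INC 4 -> ACC=2
Event 4 (EXEC): [IRQ0] PC=1: IRET -> resume MAIN at PC=1 (depth now 0)
Event 5 (EXEC): [MAIN] PC=1: DEC 2 -> ACC=0
Event 6 (EXEC): [MAIN] PC=2: INC 3 -> ACC=3
Event 7 (EXEC): [MAIN] PC=3: HALT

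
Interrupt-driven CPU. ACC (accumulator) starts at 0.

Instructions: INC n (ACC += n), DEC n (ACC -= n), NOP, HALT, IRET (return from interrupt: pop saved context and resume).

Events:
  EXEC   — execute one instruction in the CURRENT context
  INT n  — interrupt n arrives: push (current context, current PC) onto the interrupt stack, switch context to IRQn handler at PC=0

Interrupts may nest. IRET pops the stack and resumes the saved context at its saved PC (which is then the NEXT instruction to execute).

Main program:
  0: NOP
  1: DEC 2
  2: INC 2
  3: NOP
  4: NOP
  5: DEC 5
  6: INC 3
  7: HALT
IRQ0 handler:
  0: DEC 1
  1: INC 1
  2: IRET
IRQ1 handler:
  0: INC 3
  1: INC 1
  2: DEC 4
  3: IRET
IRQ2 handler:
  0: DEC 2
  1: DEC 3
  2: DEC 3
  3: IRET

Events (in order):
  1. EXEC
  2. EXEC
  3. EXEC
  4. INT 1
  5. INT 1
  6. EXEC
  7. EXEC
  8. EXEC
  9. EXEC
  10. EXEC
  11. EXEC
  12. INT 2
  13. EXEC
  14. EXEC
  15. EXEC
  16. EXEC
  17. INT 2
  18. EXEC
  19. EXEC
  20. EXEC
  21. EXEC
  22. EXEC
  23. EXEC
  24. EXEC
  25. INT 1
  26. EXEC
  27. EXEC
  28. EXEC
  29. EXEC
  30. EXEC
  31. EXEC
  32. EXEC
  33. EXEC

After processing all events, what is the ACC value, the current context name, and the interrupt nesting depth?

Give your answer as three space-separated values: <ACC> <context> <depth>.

Event 1 (EXEC): [MAIN] PC=0: NOP
Event 2 (EXEC): [MAIN] PC=1: DEC 2 -> ACC=-2
Event 3 (EXEC): [MAIN] PC=2: INC 2 -> ACC=0
Event 4 (INT 1): INT 1 arrives: push (MAIN, PC=3), enter IRQ1 at PC=0 (depth now 1)
Event 5 (INT 1): INT 1 arrives: push (IRQ1, PC=0), enter IRQ1 at PC=0 (depth now 2)
Event 6 (EXEC): [IRQ1] PC=0: INC 3 -> ACC=3
Event 7 (EXEC): [IRQ1] PC=1: INC 1 -> ACC=4
Event 8 (EXEC): [IRQ1] PC=2: DEC 4 -> ACC=0
Event 9 (EXEC): [IRQ1] PC=3: IRET -> resume IRQ1 at PC=0 (depth now 1)
Event 10 (EXEC): [IRQ1] PC=0: INC 3 -> ACC=3
Event 11 (EXEC): [IRQ1] PC=1: INC 1 -> ACC=4
Event 12 (INT 2): INT 2 arrives: push (IRQ1, PC=2), enter IRQ2 at PC=0 (depth now 2)
Event 13 (EXEC): [IRQ2] PC=0: DEC 2 -> ACC=2
Event 14 (EXEC): [IRQ2] PC=1: DEC 3 -> ACC=-1
Event 15 (EXEC): [IRQ2] PC=2: DEC 3 -> ACC=-4
Event 16 (EXEC): [IRQ2] PC=3: IRET -> resume IRQ1 at PC=2 (depth now 1)
Event 17 (INT 2): INT 2 arrives: push (IRQ1, PC=2), enter IRQ2 at PC=0 (depth now 2)
Event 18 (EXEC): [IRQ2] PC=0: DEC 2 -> ACC=-6
Event 19 (EXEC): [IRQ2] PC=1: DEC 3 -> ACC=-9
Event 20 (EXEC): [IRQ2] PC=2: DEC 3 -> ACC=-12
Event 21 (EXEC): [IRQ2] PC=3: IRET -> resume IRQ1 at PC=2 (depth now 1)
Event 22 (EXEC): [IRQ1] PC=2: DEC 4 -> ACC=-16
Event 23 (EXEC): [IRQ1] PC=3: IRET -> resume MAIN at PC=3 (depth now 0)
Event 24 (EXEC): [MAIN] PC=3: NOP
Event 25 (INT 1): INT 1 arrives: push (MAIN, PC=4), enter IRQ1 at PC=0 (depth now 1)
Event 26 (EXEC): [IRQ1] PC=0: INC 3 -> ACC=-13
Event 27 (EXEC): [IRQ1] PC=1: INC 1 -> ACC=-12
Event 28 (EXEC): [IRQ1] PC=2: DEC 4 -> ACC=-16
Event 29 (EXEC): [IRQ1] PC=3: IRET -> resume MAIN at PC=4 (depth now 0)
Event 30 (EXEC): [MAIN] PC=4: NOP
Event 31 (EXEC): [MAIN] PC=5: DEC 5 -> ACC=-21
Event 32 (EXEC): [MAIN] PC=6: INC 3 -> ACC=-18
Event 33 (EXEC): [MAIN] PC=7: HALT

Answer: -18 MAIN 0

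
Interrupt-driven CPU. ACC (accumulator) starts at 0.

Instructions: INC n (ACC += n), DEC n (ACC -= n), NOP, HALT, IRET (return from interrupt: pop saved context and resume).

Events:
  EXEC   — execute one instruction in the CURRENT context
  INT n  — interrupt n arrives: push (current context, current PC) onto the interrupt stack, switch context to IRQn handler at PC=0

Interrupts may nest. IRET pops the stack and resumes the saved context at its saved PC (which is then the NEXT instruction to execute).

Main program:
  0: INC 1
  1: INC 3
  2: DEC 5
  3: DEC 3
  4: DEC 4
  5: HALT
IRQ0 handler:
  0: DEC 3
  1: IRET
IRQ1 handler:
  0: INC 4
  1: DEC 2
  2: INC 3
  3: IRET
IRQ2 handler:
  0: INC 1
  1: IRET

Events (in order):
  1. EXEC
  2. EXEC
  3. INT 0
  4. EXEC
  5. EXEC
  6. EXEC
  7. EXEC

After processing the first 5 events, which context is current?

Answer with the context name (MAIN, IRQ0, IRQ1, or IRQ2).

Answer: MAIN

Derivation:
Event 1 (EXEC): [MAIN] PC=0: INC 1 -> ACC=1
Event 2 (EXEC): [MAIN] PC=1: INC 3 -> ACC=4
Event 3 (INT 0): INT 0 arrives: push (MAIN, PC=2), enter IRQ0 at PC=0 (depth now 1)
Event 4 (EXEC): [IRQ0] PC=0: DEC 3 -> ACC=1
Event 5 (EXEC): [IRQ0] PC=1: IRET -> resume MAIN at PC=2 (depth now 0)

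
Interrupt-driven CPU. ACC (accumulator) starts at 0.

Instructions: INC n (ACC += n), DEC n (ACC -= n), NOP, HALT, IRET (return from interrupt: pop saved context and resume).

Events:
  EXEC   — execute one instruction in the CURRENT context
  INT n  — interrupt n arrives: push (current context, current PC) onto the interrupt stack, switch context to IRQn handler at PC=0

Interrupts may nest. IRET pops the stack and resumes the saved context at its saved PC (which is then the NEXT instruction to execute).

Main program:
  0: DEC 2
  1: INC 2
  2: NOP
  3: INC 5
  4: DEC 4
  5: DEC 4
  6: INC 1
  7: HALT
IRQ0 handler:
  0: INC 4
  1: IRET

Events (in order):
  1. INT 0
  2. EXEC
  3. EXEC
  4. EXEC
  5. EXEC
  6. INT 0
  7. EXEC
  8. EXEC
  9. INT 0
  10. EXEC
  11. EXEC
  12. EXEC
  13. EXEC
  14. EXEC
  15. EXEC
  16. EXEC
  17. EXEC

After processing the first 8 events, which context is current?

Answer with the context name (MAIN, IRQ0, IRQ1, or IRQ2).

Answer: MAIN

Derivation:
Event 1 (INT 0): INT 0 arrives: push (MAIN, PC=0), enter IRQ0 at PC=0 (depth now 1)
Event 2 (EXEC): [IRQ0] PC=0: INC 4 -> ACC=4
Event 3 (EXEC): [IRQ0] PC=1: IRET -> resume MAIN at PC=0 (depth now 0)
Event 4 (EXEC): [MAIN] PC=0: DEC 2 -> ACC=2
Event 5 (EXEC): [MAIN] PC=1: INC 2 -> ACC=4
Event 6 (INT 0): INT 0 arrives: push (MAIN, PC=2), enter IRQ0 at PC=0 (depth now 1)
Event 7 (EXEC): [IRQ0] PC=0: INC 4 -> ACC=8
Event 8 (EXEC): [IRQ0] PC=1: IRET -> resume MAIN at PC=2 (depth now 0)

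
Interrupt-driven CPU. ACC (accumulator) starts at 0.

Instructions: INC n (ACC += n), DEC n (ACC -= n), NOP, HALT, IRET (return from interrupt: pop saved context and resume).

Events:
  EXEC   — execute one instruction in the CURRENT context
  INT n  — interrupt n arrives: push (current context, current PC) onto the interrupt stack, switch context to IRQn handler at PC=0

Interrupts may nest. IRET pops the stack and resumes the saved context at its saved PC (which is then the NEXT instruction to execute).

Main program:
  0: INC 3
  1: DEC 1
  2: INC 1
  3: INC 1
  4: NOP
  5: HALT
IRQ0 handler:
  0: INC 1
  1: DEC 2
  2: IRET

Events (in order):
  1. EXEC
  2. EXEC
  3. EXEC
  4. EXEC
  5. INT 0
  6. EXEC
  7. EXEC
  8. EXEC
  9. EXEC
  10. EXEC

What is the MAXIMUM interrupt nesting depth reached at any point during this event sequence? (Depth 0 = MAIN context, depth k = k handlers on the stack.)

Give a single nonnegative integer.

Answer: 1

Derivation:
Event 1 (EXEC): [MAIN] PC=0: INC 3 -> ACC=3 [depth=0]
Event 2 (EXEC): [MAIN] PC=1: DEC 1 -> ACC=2 [depth=0]
Event 3 (EXEC): [MAIN] PC=2: INC 1 -> ACC=3 [depth=0]
Event 4 (EXEC): [MAIN] PC=3: INC 1 -> ACC=4 [depth=0]
Event 5 (INT 0): INT 0 arrives: push (MAIN, PC=4), enter IRQ0 at PC=0 (depth now 1) [depth=1]
Event 6 (EXEC): [IRQ0] PC=0: INC 1 -> ACC=5 [depth=1]
Event 7 (EXEC): [IRQ0] PC=1: DEC 2 -> ACC=3 [depth=1]
Event 8 (EXEC): [IRQ0] PC=2: IRET -> resume MAIN at PC=4 (depth now 0) [depth=0]
Event 9 (EXEC): [MAIN] PC=4: NOP [depth=0]
Event 10 (EXEC): [MAIN] PC=5: HALT [depth=0]
Max depth observed: 1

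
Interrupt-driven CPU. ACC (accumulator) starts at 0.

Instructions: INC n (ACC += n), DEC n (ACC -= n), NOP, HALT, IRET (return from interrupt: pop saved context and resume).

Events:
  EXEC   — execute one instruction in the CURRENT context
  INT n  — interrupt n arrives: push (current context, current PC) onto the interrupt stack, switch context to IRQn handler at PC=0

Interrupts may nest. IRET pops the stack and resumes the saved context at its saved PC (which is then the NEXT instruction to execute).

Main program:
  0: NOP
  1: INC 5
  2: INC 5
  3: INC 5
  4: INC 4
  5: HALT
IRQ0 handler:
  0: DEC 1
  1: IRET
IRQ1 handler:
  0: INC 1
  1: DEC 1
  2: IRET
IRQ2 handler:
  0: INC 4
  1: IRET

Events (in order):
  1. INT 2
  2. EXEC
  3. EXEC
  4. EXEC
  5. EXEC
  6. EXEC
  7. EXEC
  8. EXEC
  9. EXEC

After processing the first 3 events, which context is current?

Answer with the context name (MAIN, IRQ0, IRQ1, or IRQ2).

Event 1 (INT 2): INT 2 arrives: push (MAIN, PC=0), enter IRQ2 at PC=0 (depth now 1)
Event 2 (EXEC): [IRQ2] PC=0: INC 4 -> ACC=4
Event 3 (EXEC): [IRQ2] PC=1: IRET -> resume MAIN at PC=0 (depth now 0)

Answer: MAIN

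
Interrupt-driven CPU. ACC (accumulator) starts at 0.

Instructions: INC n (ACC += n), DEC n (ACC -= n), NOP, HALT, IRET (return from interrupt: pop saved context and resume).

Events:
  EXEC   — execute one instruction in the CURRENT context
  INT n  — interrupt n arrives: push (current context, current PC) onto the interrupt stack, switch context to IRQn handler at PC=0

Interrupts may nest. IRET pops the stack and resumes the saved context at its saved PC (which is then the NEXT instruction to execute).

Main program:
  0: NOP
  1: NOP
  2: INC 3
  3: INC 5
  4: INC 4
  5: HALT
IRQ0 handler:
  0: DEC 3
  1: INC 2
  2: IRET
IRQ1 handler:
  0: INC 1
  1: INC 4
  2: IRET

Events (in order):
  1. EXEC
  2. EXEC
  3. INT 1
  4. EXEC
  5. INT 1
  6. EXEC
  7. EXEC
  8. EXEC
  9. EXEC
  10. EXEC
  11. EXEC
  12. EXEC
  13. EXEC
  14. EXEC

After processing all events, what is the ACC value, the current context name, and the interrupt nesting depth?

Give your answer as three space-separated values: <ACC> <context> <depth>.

Answer: 22 MAIN 0

Derivation:
Event 1 (EXEC): [MAIN] PC=0: NOP
Event 2 (EXEC): [MAIN] PC=1: NOP
Event 3 (INT 1): INT 1 arrives: push (MAIN, PC=2), enter IRQ1 at PC=0 (depth now 1)
Event 4 (EXEC): [IRQ1] PC=0: INC 1 -> ACC=1
Event 5 (INT 1): INT 1 arrives: push (IRQ1, PC=1), enter IRQ1 at PC=0 (depth now 2)
Event 6 (EXEC): [IRQ1] PC=0: INC 1 -> ACC=2
Event 7 (EXEC): [IRQ1] PC=1: INC 4 -> ACC=6
Event 8 (EXEC): [IRQ1] PC=2: IRET -> resume IRQ1 at PC=1 (depth now 1)
Event 9 (EXEC): [IRQ1] PC=1: INC 4 -> ACC=10
Event 10 (EXEC): [IRQ1] PC=2: IRET -> resume MAIN at PC=2 (depth now 0)
Event 11 (EXEC): [MAIN] PC=2: INC 3 -> ACC=13
Event 12 (EXEC): [MAIN] PC=3: INC 5 -> ACC=18
Event 13 (EXEC): [MAIN] PC=4: INC 4 -> ACC=22
Event 14 (EXEC): [MAIN] PC=5: HALT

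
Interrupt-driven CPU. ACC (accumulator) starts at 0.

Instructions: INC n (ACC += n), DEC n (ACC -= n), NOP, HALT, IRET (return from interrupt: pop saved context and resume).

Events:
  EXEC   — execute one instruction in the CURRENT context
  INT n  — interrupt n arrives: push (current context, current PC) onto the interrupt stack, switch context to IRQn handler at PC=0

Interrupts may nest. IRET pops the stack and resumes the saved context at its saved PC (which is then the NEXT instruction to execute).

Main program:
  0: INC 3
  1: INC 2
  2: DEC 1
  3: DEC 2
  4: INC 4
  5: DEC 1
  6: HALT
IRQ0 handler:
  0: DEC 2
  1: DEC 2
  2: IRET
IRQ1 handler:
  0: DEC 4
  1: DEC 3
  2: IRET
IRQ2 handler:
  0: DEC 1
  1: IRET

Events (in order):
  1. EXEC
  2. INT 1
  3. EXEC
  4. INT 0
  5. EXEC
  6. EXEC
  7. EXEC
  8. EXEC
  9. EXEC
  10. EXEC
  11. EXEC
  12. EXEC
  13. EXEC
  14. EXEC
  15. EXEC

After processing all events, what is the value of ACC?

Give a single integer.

Answer: -6

Derivation:
Event 1 (EXEC): [MAIN] PC=0: INC 3 -> ACC=3
Event 2 (INT 1): INT 1 arrives: push (MAIN, PC=1), enter IRQ1 at PC=0 (depth now 1)
Event 3 (EXEC): [IRQ1] PC=0: DEC 4 -> ACC=-1
Event 4 (INT 0): INT 0 arrives: push (IRQ1, PC=1), enter IRQ0 at PC=0 (depth now 2)
Event 5 (EXEC): [IRQ0] PC=0: DEC 2 -> ACC=-3
Event 6 (EXEC): [IRQ0] PC=1: DEC 2 -> ACC=-5
Event 7 (EXEC): [IRQ0] PC=2: IRET -> resume IRQ1 at PC=1 (depth now 1)
Event 8 (EXEC): [IRQ1] PC=1: DEC 3 -> ACC=-8
Event 9 (EXEC): [IRQ1] PC=2: IRET -> resume MAIN at PC=1 (depth now 0)
Event 10 (EXEC): [MAIN] PC=1: INC 2 -> ACC=-6
Event 11 (EXEC): [MAIN] PC=2: DEC 1 -> ACC=-7
Event 12 (EXEC): [MAIN] PC=3: DEC 2 -> ACC=-9
Event 13 (EXEC): [MAIN] PC=4: INC 4 -> ACC=-5
Event 14 (EXEC): [MAIN] PC=5: DEC 1 -> ACC=-6
Event 15 (EXEC): [MAIN] PC=6: HALT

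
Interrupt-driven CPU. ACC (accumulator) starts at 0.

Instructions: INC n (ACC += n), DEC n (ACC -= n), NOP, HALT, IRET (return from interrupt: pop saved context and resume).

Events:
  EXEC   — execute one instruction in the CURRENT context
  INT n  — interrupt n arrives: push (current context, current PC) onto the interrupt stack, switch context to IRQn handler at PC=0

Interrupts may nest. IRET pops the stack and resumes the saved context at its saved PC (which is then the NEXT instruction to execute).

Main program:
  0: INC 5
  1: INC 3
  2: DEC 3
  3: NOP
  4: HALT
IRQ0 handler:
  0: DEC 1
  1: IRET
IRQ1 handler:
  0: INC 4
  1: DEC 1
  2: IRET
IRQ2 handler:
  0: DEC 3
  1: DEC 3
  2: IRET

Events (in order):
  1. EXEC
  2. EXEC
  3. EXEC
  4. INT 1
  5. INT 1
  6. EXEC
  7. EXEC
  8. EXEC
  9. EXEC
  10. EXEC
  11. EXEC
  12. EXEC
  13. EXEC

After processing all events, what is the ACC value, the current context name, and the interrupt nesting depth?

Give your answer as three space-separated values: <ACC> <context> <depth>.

Answer: 11 MAIN 0

Derivation:
Event 1 (EXEC): [MAIN] PC=0: INC 5 -> ACC=5
Event 2 (EXEC): [MAIN] PC=1: INC 3 -> ACC=8
Event 3 (EXEC): [MAIN] PC=2: DEC 3 -> ACC=5
Event 4 (INT 1): INT 1 arrives: push (MAIN, PC=3), enter IRQ1 at PC=0 (depth now 1)
Event 5 (INT 1): INT 1 arrives: push (IRQ1, PC=0), enter IRQ1 at PC=0 (depth now 2)
Event 6 (EXEC): [IRQ1] PC=0: INC 4 -> ACC=9
Event 7 (EXEC): [IRQ1] PC=1: DEC 1 -> ACC=8
Event 8 (EXEC): [IRQ1] PC=2: IRET -> resume IRQ1 at PC=0 (depth now 1)
Event 9 (EXEC): [IRQ1] PC=0: INC 4 -> ACC=12
Event 10 (EXEC): [IRQ1] PC=1: DEC 1 -> ACC=11
Event 11 (EXEC): [IRQ1] PC=2: IRET -> resume MAIN at PC=3 (depth now 0)
Event 12 (EXEC): [MAIN] PC=3: NOP
Event 13 (EXEC): [MAIN] PC=4: HALT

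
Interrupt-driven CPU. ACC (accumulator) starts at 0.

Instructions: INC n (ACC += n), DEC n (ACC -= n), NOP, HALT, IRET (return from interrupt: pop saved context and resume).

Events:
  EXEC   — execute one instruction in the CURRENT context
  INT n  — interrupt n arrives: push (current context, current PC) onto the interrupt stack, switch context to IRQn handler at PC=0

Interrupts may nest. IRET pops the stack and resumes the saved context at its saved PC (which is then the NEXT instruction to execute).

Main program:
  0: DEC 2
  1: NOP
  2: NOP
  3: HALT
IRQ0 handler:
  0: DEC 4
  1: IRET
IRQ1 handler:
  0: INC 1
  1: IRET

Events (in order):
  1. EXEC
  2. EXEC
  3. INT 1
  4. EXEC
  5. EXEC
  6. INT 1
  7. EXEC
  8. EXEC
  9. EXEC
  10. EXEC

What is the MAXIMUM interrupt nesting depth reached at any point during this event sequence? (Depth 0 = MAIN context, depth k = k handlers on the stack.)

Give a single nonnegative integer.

Answer: 1

Derivation:
Event 1 (EXEC): [MAIN] PC=0: DEC 2 -> ACC=-2 [depth=0]
Event 2 (EXEC): [MAIN] PC=1: NOP [depth=0]
Event 3 (INT 1): INT 1 arrives: push (MAIN, PC=2), enter IRQ1 at PC=0 (depth now 1) [depth=1]
Event 4 (EXEC): [IRQ1] PC=0: INC 1 -> ACC=-1 [depth=1]
Event 5 (EXEC): [IRQ1] PC=1: IRET -> resume MAIN at PC=2 (depth now 0) [depth=0]
Event 6 (INT 1): INT 1 arrives: push (MAIN, PC=2), enter IRQ1 at PC=0 (depth now 1) [depth=1]
Event 7 (EXEC): [IRQ1] PC=0: INC 1 -> ACC=0 [depth=1]
Event 8 (EXEC): [IRQ1] PC=1: IRET -> resume MAIN at PC=2 (depth now 0) [depth=0]
Event 9 (EXEC): [MAIN] PC=2: NOP [depth=0]
Event 10 (EXEC): [MAIN] PC=3: HALT [depth=0]
Max depth observed: 1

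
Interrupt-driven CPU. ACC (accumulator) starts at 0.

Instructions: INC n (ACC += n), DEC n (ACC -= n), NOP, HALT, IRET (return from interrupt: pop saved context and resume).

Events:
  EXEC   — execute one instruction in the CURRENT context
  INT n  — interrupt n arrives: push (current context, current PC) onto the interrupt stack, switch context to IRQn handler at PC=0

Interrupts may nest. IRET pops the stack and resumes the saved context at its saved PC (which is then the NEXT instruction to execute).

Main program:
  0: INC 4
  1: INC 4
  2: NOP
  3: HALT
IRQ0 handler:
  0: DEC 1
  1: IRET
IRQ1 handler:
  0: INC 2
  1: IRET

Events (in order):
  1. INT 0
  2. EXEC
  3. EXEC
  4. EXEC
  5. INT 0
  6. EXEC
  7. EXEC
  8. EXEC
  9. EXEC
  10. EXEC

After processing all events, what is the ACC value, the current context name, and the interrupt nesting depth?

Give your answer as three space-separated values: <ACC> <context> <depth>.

Answer: 6 MAIN 0

Derivation:
Event 1 (INT 0): INT 0 arrives: push (MAIN, PC=0), enter IRQ0 at PC=0 (depth now 1)
Event 2 (EXEC): [IRQ0] PC=0: DEC 1 -> ACC=-1
Event 3 (EXEC): [IRQ0] PC=1: IRET -> resume MAIN at PC=0 (depth now 0)
Event 4 (EXEC): [MAIN] PC=0: INC 4 -> ACC=3
Event 5 (INT 0): INT 0 arrives: push (MAIN, PC=1), enter IRQ0 at PC=0 (depth now 1)
Event 6 (EXEC): [IRQ0] PC=0: DEC 1 -> ACC=2
Event 7 (EXEC): [IRQ0] PC=1: IRET -> resume MAIN at PC=1 (depth now 0)
Event 8 (EXEC): [MAIN] PC=1: INC 4 -> ACC=6
Event 9 (EXEC): [MAIN] PC=2: NOP
Event 10 (EXEC): [MAIN] PC=3: HALT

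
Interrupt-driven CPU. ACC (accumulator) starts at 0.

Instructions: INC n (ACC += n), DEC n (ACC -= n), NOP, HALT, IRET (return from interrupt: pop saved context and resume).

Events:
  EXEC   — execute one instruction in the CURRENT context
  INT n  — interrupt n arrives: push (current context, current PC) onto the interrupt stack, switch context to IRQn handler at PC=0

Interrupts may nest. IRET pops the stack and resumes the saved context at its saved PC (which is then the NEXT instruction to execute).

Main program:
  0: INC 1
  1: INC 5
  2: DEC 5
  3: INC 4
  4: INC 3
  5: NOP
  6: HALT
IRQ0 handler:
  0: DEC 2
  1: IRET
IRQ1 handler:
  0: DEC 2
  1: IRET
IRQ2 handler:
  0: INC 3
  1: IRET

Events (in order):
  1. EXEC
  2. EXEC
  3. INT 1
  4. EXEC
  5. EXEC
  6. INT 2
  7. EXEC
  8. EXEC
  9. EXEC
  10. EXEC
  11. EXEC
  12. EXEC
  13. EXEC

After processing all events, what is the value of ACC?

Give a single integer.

Event 1 (EXEC): [MAIN] PC=0: INC 1 -> ACC=1
Event 2 (EXEC): [MAIN] PC=1: INC 5 -> ACC=6
Event 3 (INT 1): INT 1 arrives: push (MAIN, PC=2), enter IRQ1 at PC=0 (depth now 1)
Event 4 (EXEC): [IRQ1] PC=0: DEC 2 -> ACC=4
Event 5 (EXEC): [IRQ1] PC=1: IRET -> resume MAIN at PC=2 (depth now 0)
Event 6 (INT 2): INT 2 arrives: push (MAIN, PC=2), enter IRQ2 at PC=0 (depth now 1)
Event 7 (EXEC): [IRQ2] PC=0: INC 3 -> ACC=7
Event 8 (EXEC): [IRQ2] PC=1: IRET -> resume MAIN at PC=2 (depth now 0)
Event 9 (EXEC): [MAIN] PC=2: DEC 5 -> ACC=2
Event 10 (EXEC): [MAIN] PC=3: INC 4 -> ACC=6
Event 11 (EXEC): [MAIN] PC=4: INC 3 -> ACC=9
Event 12 (EXEC): [MAIN] PC=5: NOP
Event 13 (EXEC): [MAIN] PC=6: HALT

Answer: 9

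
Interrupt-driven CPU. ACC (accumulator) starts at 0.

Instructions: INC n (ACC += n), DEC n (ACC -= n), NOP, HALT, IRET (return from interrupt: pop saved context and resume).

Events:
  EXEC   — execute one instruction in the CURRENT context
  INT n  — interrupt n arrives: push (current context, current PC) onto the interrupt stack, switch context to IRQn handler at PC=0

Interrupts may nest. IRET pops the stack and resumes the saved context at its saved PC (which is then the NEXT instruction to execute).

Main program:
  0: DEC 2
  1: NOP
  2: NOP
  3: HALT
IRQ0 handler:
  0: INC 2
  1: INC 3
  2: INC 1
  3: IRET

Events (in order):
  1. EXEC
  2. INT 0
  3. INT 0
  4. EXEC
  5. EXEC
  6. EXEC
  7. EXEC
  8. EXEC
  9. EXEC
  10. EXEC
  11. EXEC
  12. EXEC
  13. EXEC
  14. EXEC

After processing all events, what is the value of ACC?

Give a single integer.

Answer: 10

Derivation:
Event 1 (EXEC): [MAIN] PC=0: DEC 2 -> ACC=-2
Event 2 (INT 0): INT 0 arrives: push (MAIN, PC=1), enter IRQ0 at PC=0 (depth now 1)
Event 3 (INT 0): INT 0 arrives: push (IRQ0, PC=0), enter IRQ0 at PC=0 (depth now 2)
Event 4 (EXEC): [IRQ0] PC=0: INC 2 -> ACC=0
Event 5 (EXEC): [IRQ0] PC=1: INC 3 -> ACC=3
Event 6 (EXEC): [IRQ0] PC=2: INC 1 -> ACC=4
Event 7 (EXEC): [IRQ0] PC=3: IRET -> resume IRQ0 at PC=0 (depth now 1)
Event 8 (EXEC): [IRQ0] PC=0: INC 2 -> ACC=6
Event 9 (EXEC): [IRQ0] PC=1: INC 3 -> ACC=9
Event 10 (EXEC): [IRQ0] PC=2: INC 1 -> ACC=10
Event 11 (EXEC): [IRQ0] PC=3: IRET -> resume MAIN at PC=1 (depth now 0)
Event 12 (EXEC): [MAIN] PC=1: NOP
Event 13 (EXEC): [MAIN] PC=2: NOP
Event 14 (EXEC): [MAIN] PC=3: HALT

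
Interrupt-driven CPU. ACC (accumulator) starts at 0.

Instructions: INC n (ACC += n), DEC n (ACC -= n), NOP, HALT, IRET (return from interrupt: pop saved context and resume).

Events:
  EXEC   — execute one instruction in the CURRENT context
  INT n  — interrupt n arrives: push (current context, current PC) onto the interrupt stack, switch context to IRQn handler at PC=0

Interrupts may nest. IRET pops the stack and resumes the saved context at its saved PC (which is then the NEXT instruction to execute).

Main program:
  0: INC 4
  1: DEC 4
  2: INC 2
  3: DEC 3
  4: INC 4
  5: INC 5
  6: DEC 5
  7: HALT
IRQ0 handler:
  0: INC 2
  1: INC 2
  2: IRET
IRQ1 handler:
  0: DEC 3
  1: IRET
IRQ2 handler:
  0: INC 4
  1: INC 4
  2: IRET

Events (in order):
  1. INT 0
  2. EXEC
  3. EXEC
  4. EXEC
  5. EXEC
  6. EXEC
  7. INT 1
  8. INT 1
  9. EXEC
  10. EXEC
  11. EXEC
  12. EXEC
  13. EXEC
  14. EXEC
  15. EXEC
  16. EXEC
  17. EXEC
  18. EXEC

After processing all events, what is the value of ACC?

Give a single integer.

Answer: 1

Derivation:
Event 1 (INT 0): INT 0 arrives: push (MAIN, PC=0), enter IRQ0 at PC=0 (depth now 1)
Event 2 (EXEC): [IRQ0] PC=0: INC 2 -> ACC=2
Event 3 (EXEC): [IRQ0] PC=1: INC 2 -> ACC=4
Event 4 (EXEC): [IRQ0] PC=2: IRET -> resume MAIN at PC=0 (depth now 0)
Event 5 (EXEC): [MAIN] PC=0: INC 4 -> ACC=8
Event 6 (EXEC): [MAIN] PC=1: DEC 4 -> ACC=4
Event 7 (INT 1): INT 1 arrives: push (MAIN, PC=2), enter IRQ1 at PC=0 (depth now 1)
Event 8 (INT 1): INT 1 arrives: push (IRQ1, PC=0), enter IRQ1 at PC=0 (depth now 2)
Event 9 (EXEC): [IRQ1] PC=0: DEC 3 -> ACC=1
Event 10 (EXEC): [IRQ1] PC=1: IRET -> resume IRQ1 at PC=0 (depth now 1)
Event 11 (EXEC): [IRQ1] PC=0: DEC 3 -> ACC=-2
Event 12 (EXEC): [IRQ1] PC=1: IRET -> resume MAIN at PC=2 (depth now 0)
Event 13 (EXEC): [MAIN] PC=2: INC 2 -> ACC=0
Event 14 (EXEC): [MAIN] PC=3: DEC 3 -> ACC=-3
Event 15 (EXEC): [MAIN] PC=4: INC 4 -> ACC=1
Event 16 (EXEC): [MAIN] PC=5: INC 5 -> ACC=6
Event 17 (EXEC): [MAIN] PC=6: DEC 5 -> ACC=1
Event 18 (EXEC): [MAIN] PC=7: HALT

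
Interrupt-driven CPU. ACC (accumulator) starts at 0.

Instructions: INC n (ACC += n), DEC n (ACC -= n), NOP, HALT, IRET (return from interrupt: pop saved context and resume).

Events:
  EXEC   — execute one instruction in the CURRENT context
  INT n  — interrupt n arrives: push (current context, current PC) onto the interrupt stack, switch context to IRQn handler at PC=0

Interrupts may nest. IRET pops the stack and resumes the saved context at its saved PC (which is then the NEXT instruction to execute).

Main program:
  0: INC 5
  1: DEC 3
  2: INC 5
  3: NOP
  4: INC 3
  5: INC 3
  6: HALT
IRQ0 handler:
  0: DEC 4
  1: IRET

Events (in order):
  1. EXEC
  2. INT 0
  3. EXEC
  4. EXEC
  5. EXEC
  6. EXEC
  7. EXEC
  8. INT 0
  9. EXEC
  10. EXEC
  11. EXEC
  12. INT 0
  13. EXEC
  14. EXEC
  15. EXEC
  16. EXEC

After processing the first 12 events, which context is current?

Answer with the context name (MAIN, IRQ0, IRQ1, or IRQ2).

Event 1 (EXEC): [MAIN] PC=0: INC 5 -> ACC=5
Event 2 (INT 0): INT 0 arrives: push (MAIN, PC=1), enter IRQ0 at PC=0 (depth now 1)
Event 3 (EXEC): [IRQ0] PC=0: DEC 4 -> ACC=1
Event 4 (EXEC): [IRQ0] PC=1: IRET -> resume MAIN at PC=1 (depth now 0)
Event 5 (EXEC): [MAIN] PC=1: DEC 3 -> ACC=-2
Event 6 (EXEC): [MAIN] PC=2: INC 5 -> ACC=3
Event 7 (EXEC): [MAIN] PC=3: NOP
Event 8 (INT 0): INT 0 arrives: push (MAIN, PC=4), enter IRQ0 at PC=0 (depth now 1)
Event 9 (EXEC): [IRQ0] PC=0: DEC 4 -> ACC=-1
Event 10 (EXEC): [IRQ0] PC=1: IRET -> resume MAIN at PC=4 (depth now 0)
Event 11 (EXEC): [MAIN] PC=4: INC 3 -> ACC=2
Event 12 (INT 0): INT 0 arrives: push (MAIN, PC=5), enter IRQ0 at PC=0 (depth now 1)

Answer: IRQ0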